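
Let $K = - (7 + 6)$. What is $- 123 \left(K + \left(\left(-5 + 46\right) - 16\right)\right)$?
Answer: $-1476$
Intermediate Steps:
$K = -13$ ($K = \left(-1\right) 13 = -13$)
$- 123 \left(K + \left(\left(-5 + 46\right) - 16\right)\right) = - 123 \left(-13 + \left(\left(-5 + 46\right) - 16\right)\right) = - 123 \left(-13 + \left(41 - 16\right)\right) = - 123 \left(-13 + 25\right) = \left(-123\right) 12 = -1476$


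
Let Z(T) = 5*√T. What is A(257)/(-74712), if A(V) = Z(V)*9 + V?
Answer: -257/74712 - 15*√257/24904 ≈ -0.013096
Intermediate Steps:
A(V) = V + 45*√V (A(V) = (5*√V)*9 + V = 45*√V + V = V + 45*√V)
A(257)/(-74712) = (257 + 45*√257)/(-74712) = (257 + 45*√257)*(-1/74712) = -257/74712 - 15*√257/24904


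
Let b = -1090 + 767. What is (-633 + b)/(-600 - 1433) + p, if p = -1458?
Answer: -2963158/2033 ≈ -1457.5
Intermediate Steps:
b = -323
(-633 + b)/(-600 - 1433) + p = (-633 - 323)/(-600 - 1433) - 1458 = -956/(-2033) - 1458 = -956*(-1/2033) - 1458 = 956/2033 - 1458 = -2963158/2033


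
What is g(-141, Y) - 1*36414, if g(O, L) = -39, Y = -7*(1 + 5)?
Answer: -36453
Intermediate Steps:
Y = -42 (Y = -7*6 = -42)
g(-141, Y) - 1*36414 = -39 - 1*36414 = -39 - 36414 = -36453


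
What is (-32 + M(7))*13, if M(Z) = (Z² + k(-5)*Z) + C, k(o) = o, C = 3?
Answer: -195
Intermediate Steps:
M(Z) = 3 + Z² - 5*Z (M(Z) = (Z² - 5*Z) + 3 = 3 + Z² - 5*Z)
(-32 + M(7))*13 = (-32 + (3 + 7² - 5*7))*13 = (-32 + (3 + 49 - 35))*13 = (-32 + 17)*13 = -15*13 = -195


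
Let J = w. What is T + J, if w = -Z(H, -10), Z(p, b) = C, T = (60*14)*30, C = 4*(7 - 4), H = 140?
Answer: 25188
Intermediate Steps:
C = 12 (C = 4*3 = 12)
T = 25200 (T = 840*30 = 25200)
Z(p, b) = 12
w = -12 (w = -1*12 = -12)
J = -12
T + J = 25200 - 12 = 25188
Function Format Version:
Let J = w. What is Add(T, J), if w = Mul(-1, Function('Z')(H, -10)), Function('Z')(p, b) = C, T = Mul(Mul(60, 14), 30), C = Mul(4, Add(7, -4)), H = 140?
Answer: 25188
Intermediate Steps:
C = 12 (C = Mul(4, 3) = 12)
T = 25200 (T = Mul(840, 30) = 25200)
Function('Z')(p, b) = 12
w = -12 (w = Mul(-1, 12) = -12)
J = -12
Add(T, J) = Add(25200, -12) = 25188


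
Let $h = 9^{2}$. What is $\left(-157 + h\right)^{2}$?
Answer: $5776$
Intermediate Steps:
$h = 81$
$\left(-157 + h\right)^{2} = \left(-157 + 81\right)^{2} = \left(-76\right)^{2} = 5776$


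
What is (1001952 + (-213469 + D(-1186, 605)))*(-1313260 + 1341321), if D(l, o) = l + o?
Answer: 22109318022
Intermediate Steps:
(1001952 + (-213469 + D(-1186, 605)))*(-1313260 + 1341321) = (1001952 + (-213469 + (-1186 + 605)))*(-1313260 + 1341321) = (1001952 + (-213469 - 581))*28061 = (1001952 - 214050)*28061 = 787902*28061 = 22109318022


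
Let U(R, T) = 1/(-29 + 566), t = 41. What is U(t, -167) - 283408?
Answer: -152190095/537 ≈ -2.8341e+5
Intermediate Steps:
U(R, T) = 1/537
U(t, -167) - 283408 = 1/537 - 283408 = -152190095/537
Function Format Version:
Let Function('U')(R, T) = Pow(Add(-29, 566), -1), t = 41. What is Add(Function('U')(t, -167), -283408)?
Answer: Rational(-152190095, 537) ≈ -2.8341e+5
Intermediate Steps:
Function('U')(R, T) = Rational(1, 537) (Function('U')(R, T) = Pow(537, -1) = Rational(1, 537))
Add(Function('U')(t, -167), -283408) = Add(Rational(1, 537), -283408) = Rational(-152190095, 537)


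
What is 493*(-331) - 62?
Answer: -163245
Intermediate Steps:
493*(-331) - 62 = -163183 - 62 = -163245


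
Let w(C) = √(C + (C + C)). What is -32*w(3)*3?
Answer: -288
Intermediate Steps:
w(C) = √3*√C (w(C) = √(C + 2*C) = √(3*C) = √3*√C)
-32*w(3)*3 = -32*√3*√3*3 = -32*3*3 = -96*3 = -288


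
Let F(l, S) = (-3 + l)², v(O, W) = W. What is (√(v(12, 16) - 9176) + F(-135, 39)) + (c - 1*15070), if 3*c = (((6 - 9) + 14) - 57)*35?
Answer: 10312/3 + 2*I*√2290 ≈ 3437.3 + 95.708*I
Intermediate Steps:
c = -1610/3 (c = ((((6 - 9) + 14) - 57)*35)/3 = (((-3 + 14) - 57)*35)/3 = ((11 - 57)*35)/3 = (-46*35)/3 = (⅓)*(-1610) = -1610/3 ≈ -536.67)
(√(v(12, 16) - 9176) + F(-135, 39)) + (c - 1*15070) = (√(16 - 9176) + (-3 - 135)²) + (-1610/3 - 1*15070) = (√(-9160) + (-138)²) + (-1610/3 - 15070) = (2*I*√2290 + 19044) - 46820/3 = (19044 + 2*I*√2290) - 46820/3 = 10312/3 + 2*I*√2290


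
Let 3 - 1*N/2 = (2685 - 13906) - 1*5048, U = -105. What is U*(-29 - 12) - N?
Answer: -28239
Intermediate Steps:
N = 32544 (N = 6 - 2*((2685 - 13906) - 1*5048) = 6 - 2*(-11221 - 5048) = 6 - 2*(-16269) = 6 + 32538 = 32544)
U*(-29 - 12) - N = -105*(-29 - 12) - 1*32544 = -105*(-41) - 32544 = 4305 - 32544 = -28239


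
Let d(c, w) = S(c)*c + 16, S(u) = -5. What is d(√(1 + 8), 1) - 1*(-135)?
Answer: 136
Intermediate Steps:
d(c, w) = 16 - 5*c (d(c, w) = -5*c + 16 = 16 - 5*c)
d(√(1 + 8), 1) - 1*(-135) = (16 - 5*√(1 + 8)) - 1*(-135) = (16 - 5*√9) + 135 = (16 - 5*3) + 135 = (16 - 15) + 135 = 1 + 135 = 136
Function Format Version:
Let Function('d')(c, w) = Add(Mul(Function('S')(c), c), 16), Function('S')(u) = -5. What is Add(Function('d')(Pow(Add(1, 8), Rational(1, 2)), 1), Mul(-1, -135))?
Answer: 136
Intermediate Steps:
Function('d')(c, w) = Add(16, Mul(-5, c)) (Function('d')(c, w) = Add(Mul(-5, c), 16) = Add(16, Mul(-5, c)))
Add(Function('d')(Pow(Add(1, 8), Rational(1, 2)), 1), Mul(-1, -135)) = Add(Add(16, Mul(-5, Pow(Add(1, 8), Rational(1, 2)))), Mul(-1, -135)) = Add(Add(16, Mul(-5, Pow(9, Rational(1, 2)))), 135) = Add(Add(16, Mul(-5, 3)), 135) = Add(Add(16, -15), 135) = Add(1, 135) = 136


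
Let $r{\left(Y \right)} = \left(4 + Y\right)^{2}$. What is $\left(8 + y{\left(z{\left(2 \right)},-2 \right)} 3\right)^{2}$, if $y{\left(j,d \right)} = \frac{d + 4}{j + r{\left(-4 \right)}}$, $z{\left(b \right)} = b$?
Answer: $121$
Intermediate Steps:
$y{\left(j,d \right)} = \frac{4 + d}{j}$ ($y{\left(j,d \right)} = \frac{d + 4}{j + \left(4 - 4\right)^{2}} = \frac{4 + d}{j + 0^{2}} = \frac{4 + d}{j + 0} = \frac{4 + d}{j}$)
$\left(8 + y{\left(z{\left(2 \right)},-2 \right)} 3\right)^{2} = \left(8 + \frac{4 - 2}{2} \cdot 3\right)^{2} = \left(8 + \frac{1}{2} \cdot 2 \cdot 3\right)^{2} = \left(8 + 1 \cdot 3\right)^{2} = \left(8 + 3\right)^{2} = 11^{2} = 121$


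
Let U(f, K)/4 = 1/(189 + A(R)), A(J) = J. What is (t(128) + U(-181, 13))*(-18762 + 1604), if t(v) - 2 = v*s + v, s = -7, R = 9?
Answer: 1301125456/99 ≈ 1.3143e+7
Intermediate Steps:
U(f, K) = 2/99 (U(f, K) = 4/(189 + 9) = 4/198 = 4*(1/198) = 2/99)
t(v) = 2 - 6*v (t(v) = 2 + (v*(-7) + v) = 2 + (-7*v + v) = 2 - 6*v)
(t(128) + U(-181, 13))*(-18762 + 1604) = ((2 - 6*128) + 2/99)*(-18762 + 1604) = ((2 - 768) + 2/99)*(-17158) = (-766 + 2/99)*(-17158) = -75832/99*(-17158) = 1301125456/99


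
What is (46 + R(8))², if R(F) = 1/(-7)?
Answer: 103041/49 ≈ 2102.9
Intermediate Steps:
R(F) = -⅐
(46 + R(8))² = (46 - ⅐)² = (321/7)² = 103041/49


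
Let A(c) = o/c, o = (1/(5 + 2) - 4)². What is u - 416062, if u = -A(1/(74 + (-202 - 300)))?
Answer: -20075026/49 ≈ -4.0969e+5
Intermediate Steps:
o = 729/49 (o = (1/7 - 4)² = (⅐ - 4)² = (-27/7)² = 729/49 ≈ 14.878)
A(c) = 729/(49*c)
u = 312012/49 (u = -729/(49*(1/(74 + (-202 - 300)))) = -729/(49*(1/(74 - 502))) = -729/(49*(1/(-428))) = -729/(49*(-1/428)) = -729*(-428)/49 = -1*(-312012/49) = 312012/49 ≈ 6367.6)
u - 416062 = 312012/49 - 416062 = -20075026/49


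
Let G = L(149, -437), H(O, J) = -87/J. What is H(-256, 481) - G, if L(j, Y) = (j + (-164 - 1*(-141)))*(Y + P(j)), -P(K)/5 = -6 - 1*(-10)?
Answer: 27696855/481 ≈ 57582.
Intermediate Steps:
P(K) = -20 (P(K) = -5*(-6 - 1*(-10)) = -5*(-6 + 10) = -5*4 = -20)
L(j, Y) = (-23 + j)*(-20 + Y) (L(j, Y) = (j + (-164 - 1*(-141)))*(Y - 20) = (j + (-164 + 141))*(-20 + Y) = (j - 23)*(-20 + Y) = (-23 + j)*(-20 + Y))
G = -57582 (G = 460 - 23*(-437) - 20*149 - 437*149 = 460 + 10051 - 2980 - 65113 = -57582)
H(-256, 481) - G = -87/481 - 1*(-57582) = -87*1/481 + 57582 = -87/481 + 57582 = 27696855/481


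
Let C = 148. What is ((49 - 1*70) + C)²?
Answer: 16129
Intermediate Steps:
((49 - 1*70) + C)² = ((49 - 1*70) + 148)² = ((49 - 70) + 148)² = (-21 + 148)² = 127² = 16129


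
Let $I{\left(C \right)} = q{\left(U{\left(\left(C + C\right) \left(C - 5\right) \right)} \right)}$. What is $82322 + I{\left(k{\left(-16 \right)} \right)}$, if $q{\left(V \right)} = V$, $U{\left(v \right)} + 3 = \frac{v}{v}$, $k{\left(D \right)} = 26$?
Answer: $82320$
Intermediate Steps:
$U{\left(v \right)} = -2$ ($U{\left(v \right)} = -3 + \frac{v}{v} = -3 + 1 = -2$)
$I{\left(C \right)} = -2$
$82322 + I{\left(k{\left(-16 \right)} \right)} = 82322 - 2 = 82320$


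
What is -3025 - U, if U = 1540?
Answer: -4565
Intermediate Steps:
-3025 - U = -3025 - 1*1540 = -3025 - 1540 = -4565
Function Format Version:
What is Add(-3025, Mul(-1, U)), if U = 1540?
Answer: -4565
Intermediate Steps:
Add(-3025, Mul(-1, U)) = Add(-3025, Mul(-1, 1540)) = Add(-3025, -1540) = -4565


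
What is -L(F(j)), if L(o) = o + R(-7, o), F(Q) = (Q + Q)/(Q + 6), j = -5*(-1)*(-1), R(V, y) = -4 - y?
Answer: 4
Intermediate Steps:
j = -5 (j = 5*(-1) = -5)
F(Q) = 2*Q/(6 + Q) (F(Q) = (2*Q)/(6 + Q) = 2*Q/(6 + Q))
L(o) = -4 (L(o) = o + (-4 - o) = -4)
-L(F(j)) = -1*(-4) = 4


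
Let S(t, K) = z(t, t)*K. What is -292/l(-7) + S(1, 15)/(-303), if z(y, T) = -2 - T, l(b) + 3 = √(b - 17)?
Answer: 29657/1111 + 584*I*√6/33 ≈ 26.694 + 43.349*I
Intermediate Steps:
l(b) = -3 + √(-17 + b) (l(b) = -3 + √(b - 17) = -3 + √(-17 + b))
S(t, K) = K*(-2 - t) (S(t, K) = (-2 - t)*K = K*(-2 - t))
-292/l(-7) + S(1, 15)/(-303) = -292/(-3 + √(-17 - 7)) - 1*15*(2 + 1)/(-303) = -292/(-3 + √(-24)) - 1*15*3*(-1/303) = -292/(-3 + 2*I*√6) - 45*(-1/303) = -292/(-3 + 2*I*√6) + 15/101 = 15/101 - 292/(-3 + 2*I*√6)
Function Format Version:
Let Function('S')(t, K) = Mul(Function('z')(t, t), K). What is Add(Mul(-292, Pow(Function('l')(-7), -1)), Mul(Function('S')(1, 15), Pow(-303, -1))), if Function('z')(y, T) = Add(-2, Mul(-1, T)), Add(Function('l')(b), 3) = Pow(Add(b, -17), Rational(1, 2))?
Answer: Add(Rational(29657, 1111), Mul(Rational(584, 33), I, Pow(6, Rational(1, 2)))) ≈ Add(26.694, Mul(43.349, I))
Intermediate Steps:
Function('l')(b) = Add(-3, Pow(Add(-17, b), Rational(1, 2))) (Function('l')(b) = Add(-3, Pow(Add(b, -17), Rational(1, 2))) = Add(-3, Pow(Add(-17, b), Rational(1, 2))))
Function('S')(t, K) = Mul(K, Add(-2, Mul(-1, t))) (Function('S')(t, K) = Mul(Add(-2, Mul(-1, t)), K) = Mul(K, Add(-2, Mul(-1, t))))
Add(Mul(-292, Pow(Function('l')(-7), -1)), Mul(Function('S')(1, 15), Pow(-303, -1))) = Add(Mul(-292, Pow(Add(-3, Pow(Add(-17, -7), Rational(1, 2))), -1)), Mul(Mul(-1, 15, Add(2, 1)), Pow(-303, -1))) = Add(Mul(-292, Pow(Add(-3, Pow(-24, Rational(1, 2))), -1)), Mul(Mul(-1, 15, 3), Rational(-1, 303))) = Add(Mul(-292, Pow(Add(-3, Mul(2, I, Pow(6, Rational(1, 2)))), -1)), Mul(-45, Rational(-1, 303))) = Add(Mul(-292, Pow(Add(-3, Mul(2, I, Pow(6, Rational(1, 2)))), -1)), Rational(15, 101)) = Add(Rational(15, 101), Mul(-292, Pow(Add(-3, Mul(2, I, Pow(6, Rational(1, 2)))), -1)))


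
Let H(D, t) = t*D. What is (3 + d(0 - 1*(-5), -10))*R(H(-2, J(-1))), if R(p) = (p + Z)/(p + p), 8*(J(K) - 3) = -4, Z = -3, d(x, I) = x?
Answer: 32/5 ≈ 6.4000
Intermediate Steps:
J(K) = 5/2 (J(K) = 3 + (⅛)*(-4) = 3 - ½ = 5/2)
H(D, t) = D*t
R(p) = (-3 + p)/(2*p) (R(p) = (p - 3)/(p + p) = (-3 + p)/((2*p)) = (-3 + p)*(1/(2*p)) = (-3 + p)/(2*p))
(3 + d(0 - 1*(-5), -10))*R(H(-2, J(-1))) = (3 + (0 - 1*(-5)))*((-3 - 2*5/2)/(2*((-2*5/2)))) = (3 + (0 + 5))*((½)*(-3 - 5)/(-5)) = (3 + 5)*((½)*(-⅕)*(-8)) = 8*(⅘) = 32/5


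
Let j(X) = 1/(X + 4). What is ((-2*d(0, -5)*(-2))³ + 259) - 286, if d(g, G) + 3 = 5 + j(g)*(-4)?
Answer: 37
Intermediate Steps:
j(X) = 1/(4 + X)
d(g, G) = 2 - 4/(4 + g) (d(g, G) = -3 + (5 - 4/(4 + g)) = 2 - 4/(4 + g))
((-2*d(0, -5)*(-2))³ + 259) - 286 = ((-4*(2 + 0)/(4 + 0)*(-2))³ + 259) - 286 = ((-4*2/4*(-2))³ + 259) - 286 = ((-2*1*(-2))³ + 259) - 286 = ((-2*(-2))³ + 259) - 286 = (4³ + 259) - 286 = (64 + 259) - 286 = 323 - 286 = 37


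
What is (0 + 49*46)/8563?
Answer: 2254/8563 ≈ 0.26323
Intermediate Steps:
(0 + 49*46)/8563 = (0 + 2254)*(1/8563) = 2254*(1/8563) = 2254/8563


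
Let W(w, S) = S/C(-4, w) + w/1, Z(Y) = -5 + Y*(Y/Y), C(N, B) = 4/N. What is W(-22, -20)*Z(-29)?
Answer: 68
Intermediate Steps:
Z(Y) = -5 + Y (Z(Y) = -5 + Y*1 = -5 + Y)
W(w, S) = w - S (W(w, S) = S/((4/(-4))) + w/1 = S/((4*(-1/4))) + w*1 = S/(-1) + w = S*(-1) + w = -S + w = w - S)
W(-22, -20)*Z(-29) = (-22 - 1*(-20))*(-5 - 29) = (-22 + 20)*(-34) = -2*(-34) = 68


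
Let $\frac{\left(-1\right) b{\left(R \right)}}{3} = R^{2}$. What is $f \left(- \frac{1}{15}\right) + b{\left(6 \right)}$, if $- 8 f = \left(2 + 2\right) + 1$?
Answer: $- \frac{2591}{24} \approx -107.96$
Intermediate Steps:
$b{\left(R \right)} = - 3 R^{2}$
$f = - \frac{5}{8}$ ($f = - \frac{\left(2 + 2\right) + 1}{8} = - \frac{4 + 1}{8} = \left(- \frac{1}{8}\right) 5 = - \frac{5}{8} \approx -0.625$)
$f \left(- \frac{1}{15}\right) + b{\left(6 \right)} = - \frac{5 \left(- \frac{1}{15}\right)}{8} - 3 \cdot 6^{2} = - \frac{5 \left(\left(-1\right) \frac{1}{15}\right)}{8} - 108 = \left(- \frac{5}{8}\right) \left(- \frac{1}{15}\right) - 108 = \frac{1}{24} - 108 = - \frac{2591}{24}$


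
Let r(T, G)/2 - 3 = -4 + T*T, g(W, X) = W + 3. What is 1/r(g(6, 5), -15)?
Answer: 1/160 ≈ 0.0062500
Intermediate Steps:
g(W, X) = 3 + W
r(T, G) = -2 + 2*T² (r(T, G) = 6 + 2*(-4 + T*T) = 6 + 2*(-4 + T²) = 6 + (-8 + 2*T²) = -2 + 2*T²)
1/r(g(6, 5), -15) = 1/(-2 + 2*(3 + 6)²) = 1/(-2 + 2*9²) = 1/(-2 + 2*81) = 1/(-2 + 162) = 1/160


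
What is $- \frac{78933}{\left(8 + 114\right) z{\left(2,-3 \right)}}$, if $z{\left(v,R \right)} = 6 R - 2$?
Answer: $\frac{78933}{2440} \approx 32.35$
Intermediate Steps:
$z{\left(v,R \right)} = -2 + 6 R$
$- \frac{78933}{\left(8 + 114\right) z{\left(2,-3 \right)}} = - \frac{78933}{\left(8 + 114\right) \left(-2 + 6 \left(-3\right)\right)} = - \frac{78933}{122 \left(-2 - 18\right)} = - \frac{78933}{122 \left(-20\right)} = - \frac{78933}{-2440} = \left(-78933\right) \left(- \frac{1}{2440}\right) = \frac{78933}{2440}$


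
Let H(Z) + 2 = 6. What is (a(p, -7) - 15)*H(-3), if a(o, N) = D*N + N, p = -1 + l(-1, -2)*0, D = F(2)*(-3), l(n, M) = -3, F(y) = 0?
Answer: -88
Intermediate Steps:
H(Z) = 4 (H(Z) = -2 + 6 = 4)
D = 0 (D = 0*(-3) = 0)
p = -1 (p = -1 - 3*0 = -1 + 0 = -1)
a(o, N) = N (a(o, N) = 0*N + N = 0 + N = N)
(a(p, -7) - 15)*H(-3) = (-7 - 15)*4 = -22*4 = -88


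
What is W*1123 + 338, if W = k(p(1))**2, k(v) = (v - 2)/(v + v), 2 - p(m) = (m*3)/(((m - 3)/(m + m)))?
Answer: 43907/100 ≈ 439.07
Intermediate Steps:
p(m) = 2 - 6*m**2/(-3 + m) (p(m) = 2 - m*3/((m - 3)/(m + m)) = 2 - 3*m/((-3 + m)/((2*m))) = 2 - 3*m/((-3 + m)*(1/(2*m))) = 2 - 3*m/((-3 + m)/(2*m)) = 2 - 3*m*2*m/(-3 + m) = 2 - 6*m**2/(-3 + m))
k(v) = (-2 + v)/(2*v) (k(v) = (-2 + v)/((2*v)) = (-2 + v)*(1/(2*v)) = (-2 + v)/(2*v))
W = 9/100 (W = ((-2 + 2*(-3 + 1 - 3*1**2)/(-3 + 1))/(2*((2*(-3 + 1 - 3*1**2)/(-3 + 1)))))**2 = ((-2 + 2*(-3 + 1 - 3*1)/(-2))/(2*((2*(-3 + 1 - 3*1)/(-2)))))**2 = ((-2 + 2*(-1/2)*(-3 + 1 - 3))/(2*((2*(-1/2)*(-3 + 1 - 3)))))**2 = ((-2 + 2*(-1/2)*(-5))/(2*((2*(-1/2)*(-5)))))**2 = ((1/2)*(-2 + 5)/5)**2 = ((1/2)*(1/5)*3)**2 = (3/10)**2 = 9/100 ≈ 0.090000)
W*1123 + 338 = (9/100)*1123 + 338 = 10107/100 + 338 = 43907/100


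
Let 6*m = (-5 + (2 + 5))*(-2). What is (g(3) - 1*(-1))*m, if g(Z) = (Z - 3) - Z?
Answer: 4/3 ≈ 1.3333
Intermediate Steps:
g(Z) = -3 (g(Z) = (-3 + Z) - Z = -3)
m = -2/3 (m = ((-5 + (2 + 5))*(-2))/6 = ((-5 + 7)*(-2))/6 = (2*(-2))/6 = (1/6)*(-4) = -2/3 ≈ -0.66667)
(g(3) - 1*(-1))*m = (-3 - 1*(-1))*(-2/3) = (-3 + 1)*(-2/3) = -2*(-2/3) = 4/3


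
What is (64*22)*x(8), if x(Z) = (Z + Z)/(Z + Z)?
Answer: 1408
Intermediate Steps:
x(Z) = 1 (x(Z) = (2*Z)/((2*Z)) = (2*Z)*(1/(2*Z)) = 1)
(64*22)*x(8) = (64*22)*1 = 1408*1 = 1408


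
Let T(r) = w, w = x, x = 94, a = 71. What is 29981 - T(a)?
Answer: 29887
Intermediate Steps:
w = 94
T(r) = 94
29981 - T(a) = 29981 - 1*94 = 29981 - 94 = 29887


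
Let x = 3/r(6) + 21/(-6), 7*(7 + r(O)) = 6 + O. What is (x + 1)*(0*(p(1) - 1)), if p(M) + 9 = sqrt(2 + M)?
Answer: 0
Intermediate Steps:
r(O) = -43/7 + O/7 (r(O) = -7 + (6 + O)/7 = -7 + (6/7 + O/7) = -43/7 + O/7)
p(M) = -9 + sqrt(2 + M)
x = -301/74 (x = 3/(-43/7 + (1/7)*6) + 21/(-6) = 3/(-43/7 + 6/7) + 21*(-1/6) = 3/(-37/7) - 7/2 = 3*(-7/37) - 7/2 = -21/37 - 7/2 = -301/74 ≈ -4.0676)
(x + 1)*(0*(p(1) - 1)) = (-301/74 + 1)*(0*((-9 + sqrt(2 + 1)) - 1)) = -0*((-9 + sqrt(3)) - 1) = -0*(-10 + sqrt(3)) = -227/74*0 = 0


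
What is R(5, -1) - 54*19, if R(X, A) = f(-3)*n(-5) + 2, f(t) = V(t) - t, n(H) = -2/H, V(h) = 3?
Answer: -5108/5 ≈ -1021.6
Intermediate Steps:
f(t) = 3 - t
R(X, A) = 22/5 (R(X, A) = (3 - 1*(-3))*(-2/(-5)) + 2 = (3 + 3)*(-2*(-⅕)) + 2 = 6*(⅖) + 2 = 12/5 + 2 = 22/5)
R(5, -1) - 54*19 = 22/5 - 54*19 = 22/5 - 1026 = -5108/5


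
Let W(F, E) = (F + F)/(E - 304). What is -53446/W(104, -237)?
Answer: 14457143/104 ≈ 1.3901e+5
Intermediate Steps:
W(F, E) = 2*F/(-304 + E) (W(F, E) = (2*F)/(-304 + E) = 2*F/(-304 + E))
-53446/W(104, -237) = -53446/(2*104/(-304 - 237)) = -53446/(2*104/(-541)) = -53446/(2*104*(-1/541)) = -53446/(-208/541) = -53446*(-541/208) = 14457143/104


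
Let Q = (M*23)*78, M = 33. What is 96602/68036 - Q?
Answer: -2013885335/34018 ≈ -59201.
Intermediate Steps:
Q = 59202 (Q = (33*23)*78 = 759*78 = 59202)
96602/68036 - Q = 96602/68036 - 1*59202 = 96602*(1/68036) - 59202 = 48301/34018 - 59202 = -2013885335/34018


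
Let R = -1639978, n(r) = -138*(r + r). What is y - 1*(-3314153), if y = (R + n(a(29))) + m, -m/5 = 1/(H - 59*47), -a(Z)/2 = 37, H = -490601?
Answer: 836071087031/493374 ≈ 1.6946e+6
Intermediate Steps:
a(Z) = -74 (a(Z) = -2*37 = -74)
n(r) = -276*r
m = 5/493374 (m = -5/(-490601 - 59*47) = -5/(-490601 - 2773) = -5/(-493374) = -5*(-1/493374) = 5/493374 ≈ 1.0134e-5)
y = -799045835191/493374 (y = (-1639978 - 276*(-74)) + 5/493374 = (-1639978 + 20424) + 5/493374 = -1619554 + 5/493374 = -799045835191/493374 ≈ -1.6196e+6)
y - 1*(-3314153) = -799045835191/493374 - 1*(-3314153) = -799045835191/493374 + 3314153 = 836071087031/493374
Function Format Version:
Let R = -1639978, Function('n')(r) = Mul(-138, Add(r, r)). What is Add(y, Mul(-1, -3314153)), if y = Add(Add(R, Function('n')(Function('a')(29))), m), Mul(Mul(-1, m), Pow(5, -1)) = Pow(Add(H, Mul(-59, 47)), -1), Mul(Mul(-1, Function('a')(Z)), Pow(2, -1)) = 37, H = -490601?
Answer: Rational(836071087031, 493374) ≈ 1.6946e+6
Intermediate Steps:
Function('a')(Z) = -74 (Function('a')(Z) = Mul(-2, 37) = -74)
Function('n')(r) = Mul(-276, r) (Function('n')(r) = Mul(-138, Mul(2, r)) = Mul(-276, r))
m = Rational(5, 493374) (m = Mul(-5, Pow(Add(-490601, Mul(-59, 47)), -1)) = Mul(-5, Pow(Add(-490601, -2773), -1)) = Mul(-5, Pow(-493374, -1)) = Mul(-5, Rational(-1, 493374)) = Rational(5, 493374) ≈ 1.0134e-5)
y = Rational(-799045835191, 493374) (y = Add(Add(-1639978, Mul(-276, -74)), Rational(5, 493374)) = Add(Add(-1639978, 20424), Rational(5, 493374)) = Add(-1619554, Rational(5, 493374)) = Rational(-799045835191, 493374) ≈ -1.6196e+6)
Add(y, Mul(-1, -3314153)) = Add(Rational(-799045835191, 493374), Mul(-1, -3314153)) = Add(Rational(-799045835191, 493374), 3314153) = Rational(836071087031, 493374)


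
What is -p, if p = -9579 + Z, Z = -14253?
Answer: 23832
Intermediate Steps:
p = -23832 (p = -9579 - 14253 = -23832)
-p = -1*(-23832) = 23832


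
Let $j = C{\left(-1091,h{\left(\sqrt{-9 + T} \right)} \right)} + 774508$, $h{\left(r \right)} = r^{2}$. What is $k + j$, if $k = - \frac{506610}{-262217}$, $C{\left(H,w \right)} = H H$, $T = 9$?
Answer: $\frac{515201583823}{262217} \approx 1.9648 \cdot 10^{6}$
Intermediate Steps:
$C{\left(H,w \right)} = H^{2}$
$k = \frac{506610}{262217}$ ($k = \left(-506610\right) \left(- \frac{1}{262217}\right) = \frac{506610}{262217} \approx 1.932$)
$j = 1964789$ ($j = \left(-1091\right)^{2} + 774508 = 1190281 + 774508 = 1964789$)
$k + j = \frac{506610}{262217} + 1964789 = \frac{515201583823}{262217}$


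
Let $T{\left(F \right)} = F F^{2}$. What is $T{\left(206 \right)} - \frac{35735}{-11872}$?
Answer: $\frac{14826125041}{1696} \approx 8.7418 \cdot 10^{6}$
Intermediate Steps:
$T{\left(F \right)} = F^{3}$
$T{\left(206 \right)} - \frac{35735}{-11872} = 206^{3} - \frac{35735}{-11872} = 8741816 - - \frac{5105}{1696} = 8741816 + \frac{5105}{1696} = \frac{14826125041}{1696}$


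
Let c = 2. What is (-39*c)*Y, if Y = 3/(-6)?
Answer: 39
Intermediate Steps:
Y = -1/2 (Y = 3*(-1/6) = -1/2 ≈ -0.50000)
(-39*c)*Y = -39*2*(-1/2) = -78*(-1/2) = 39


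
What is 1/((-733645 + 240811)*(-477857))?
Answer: 1/235504176738 ≈ 4.2462e-12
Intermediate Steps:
1/((-733645 + 240811)*(-477857)) = -1/477857/(-492834) = -1/492834*(-1/477857) = 1/235504176738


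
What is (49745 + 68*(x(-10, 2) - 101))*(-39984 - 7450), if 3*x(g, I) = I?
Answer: -6107933878/3 ≈ -2.0360e+9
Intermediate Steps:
x(g, I) = I/3
(49745 + 68*(x(-10, 2) - 101))*(-39984 - 7450) = (49745 + 68*((⅓)*2 - 101))*(-39984 - 7450) = (49745 + 68*(⅔ - 101))*(-47434) = (49745 + 68*(-301/3))*(-47434) = (49745 - 20468/3)*(-47434) = (128767/3)*(-47434) = -6107933878/3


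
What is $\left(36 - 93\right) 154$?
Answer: $-8778$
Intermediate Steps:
$\left(36 - 93\right) 154 = \left(-57\right) 154 = -8778$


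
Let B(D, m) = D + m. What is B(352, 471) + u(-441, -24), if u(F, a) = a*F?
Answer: 11407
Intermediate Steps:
u(F, a) = F*a
B(352, 471) + u(-441, -24) = (352 + 471) - 441*(-24) = 823 + 10584 = 11407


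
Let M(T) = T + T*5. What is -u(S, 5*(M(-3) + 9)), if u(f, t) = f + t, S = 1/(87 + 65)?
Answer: 6839/152 ≈ 44.993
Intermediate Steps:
M(T) = 6*T (M(T) = T + 5*T = 6*T)
S = 1/152 ≈ 0.0065789
-u(S, 5*(M(-3) + 9)) = -(1/152 + 5*(6*(-3) + 9)) = -(1/152 + 5*(-18 + 9)) = -(1/152 + 5*(-9)) = -(1/152 - 45) = -1*(-6839/152) = 6839/152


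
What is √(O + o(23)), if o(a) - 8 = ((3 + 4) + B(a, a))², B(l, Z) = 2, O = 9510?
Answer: √9599 ≈ 97.974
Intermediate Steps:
o(a) = 89 (o(a) = 8 + ((3 + 4) + 2)² = 8 + (7 + 2)² = 8 + 9² = 8 + 81 = 89)
√(O + o(23)) = √(9510 + 89) = √9599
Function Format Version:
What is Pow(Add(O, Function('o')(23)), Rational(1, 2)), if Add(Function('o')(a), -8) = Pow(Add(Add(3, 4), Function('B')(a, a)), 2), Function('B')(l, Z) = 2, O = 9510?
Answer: Pow(9599, Rational(1, 2)) ≈ 97.974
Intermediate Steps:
Function('o')(a) = 89 (Function('o')(a) = Add(8, Pow(Add(Add(3, 4), 2), 2)) = Add(8, Pow(Add(7, 2), 2)) = Add(8, Pow(9, 2)) = Add(8, 81) = 89)
Pow(Add(O, Function('o')(23)), Rational(1, 2)) = Pow(Add(9510, 89), Rational(1, 2)) = Pow(9599, Rational(1, 2))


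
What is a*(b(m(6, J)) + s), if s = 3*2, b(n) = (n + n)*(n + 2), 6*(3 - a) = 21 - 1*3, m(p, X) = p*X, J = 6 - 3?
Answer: 0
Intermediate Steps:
J = 3
m(p, X) = X*p
a = 0 (a = 3 - (21 - 1*3)/6 = 3 - (21 - 3)/6 = 3 - ⅙*18 = 3 - 3 = 0)
b(n) = 2*n*(2 + n) (b(n) = (2*n)*(2 + n) = 2*n*(2 + n))
s = 6
a*(b(m(6, J)) + s) = 0*(2*(3*6)*(2 + 3*6) + 6) = 0*(2*18*(2 + 18) + 6) = 0*(2*18*20 + 6) = 0*(720 + 6) = 0*726 = 0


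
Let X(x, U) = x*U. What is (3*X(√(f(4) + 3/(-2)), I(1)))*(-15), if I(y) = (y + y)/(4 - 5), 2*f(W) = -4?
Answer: 45*I*√14 ≈ 168.37*I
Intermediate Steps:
f(W) = -2 (f(W) = (½)*(-4) = -2)
I(y) = -2*y (I(y) = (2*y)/(-1) = (2*y)*(-1) = -2*y)
X(x, U) = U*x
(3*X(√(f(4) + 3/(-2)), I(1)))*(-15) = (3*((-2*1)*√(-2 + 3/(-2))))*(-15) = (3*(-2*√(-2 + 3*(-½))))*(-15) = (3*(-2*√(-2 - 3/2)))*(-15) = (3*(-I*√14))*(-15) = -3*I*√14*(-15) = 45*I*√14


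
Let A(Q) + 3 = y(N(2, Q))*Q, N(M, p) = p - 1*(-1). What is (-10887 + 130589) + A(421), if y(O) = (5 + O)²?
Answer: 76880208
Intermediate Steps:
N(M, p) = 1 + p (N(M, p) = p + 1 = 1 + p)
A(Q) = -3 + Q*(6 + Q)² (A(Q) = -3 + (5 + (1 + Q))²*Q = -3 + (6 + Q)²*Q = -3 + Q*(6 + Q)²)
(-10887 + 130589) + A(421) = (-10887 + 130589) + (-3 + 421*(6 + 421)²) = 119702 + (-3 + 421*427²) = 119702 + (-3 + 421*182329) = 119702 + (-3 + 76760509) = 119702 + 76760506 = 76880208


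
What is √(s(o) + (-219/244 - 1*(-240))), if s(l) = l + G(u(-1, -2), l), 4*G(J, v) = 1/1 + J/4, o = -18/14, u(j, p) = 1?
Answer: √694685873/1708 ≈ 15.431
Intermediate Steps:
o = -9/7 (o = -18*1/14 = -9/7 ≈ -1.2857)
G(J, v) = ¼ + J/16 (G(J, v) = (1/1 + J/4)/4 = (1*1 + J*(¼))/4 = (1 + J/4)/4 = ¼ + J/16)
s(l) = 5/16 + l (s(l) = l + (¼ + (1/16)*1) = l + (¼ + 1/16) = l + 5/16 = 5/16 + l)
√(s(o) + (-219/244 - 1*(-240))) = √((5/16 - 9/7) + (-219/244 - 1*(-240))) = √(-109/112 + (-219*1/244 + 240)) = √(-109/112 + (-219/244 + 240)) = √(-109/112 + 58341/244) = √(1626899/6832) = √694685873/1708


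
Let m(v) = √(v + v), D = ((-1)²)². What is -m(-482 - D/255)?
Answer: -I*√62684610/255 ≈ -31.048*I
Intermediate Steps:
D = 1 (D = 1² = 1)
m(v) = √2*√v (m(v) = √(2*v) = √2*√v)
-m(-482 - D/255) = -√2*√(-482 - 1/255) = -√2*√(-122911/255) = -√2*I*√31342305/255 = -I*√62684610/255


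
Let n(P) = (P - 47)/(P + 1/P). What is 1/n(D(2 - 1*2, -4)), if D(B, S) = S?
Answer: 1/12 ≈ 0.083333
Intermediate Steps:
n(P) = (-47 + P)/(P + 1/P)
1/n(D(2 - 1*2, -4)) = 1/(-4*(-47 - 4)/(1 + (-4)**2)) = 1/(-4*(-51)/(1 + 16)) = 1/(-4*(-51)/17) = 1/(-4*1/17*(-51)) = 1/12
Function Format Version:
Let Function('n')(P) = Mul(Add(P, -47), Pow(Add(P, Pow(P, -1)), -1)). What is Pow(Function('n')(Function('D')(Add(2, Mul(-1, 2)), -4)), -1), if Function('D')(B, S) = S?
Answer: Rational(1, 12) ≈ 0.083333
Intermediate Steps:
Function('n')(P) = Mul(Pow(Add(P, Pow(P, -1)), -1), Add(-47, P)) (Function('n')(P) = Mul(Add(-47, P), Pow(Add(P, Pow(P, -1)), -1)) = Mul(Pow(Add(P, Pow(P, -1)), -1), Add(-47, P)))
Pow(Function('n')(Function('D')(Add(2, Mul(-1, 2)), -4)), -1) = Pow(Mul(-4, Pow(Add(1, Pow(-4, 2)), -1), Add(-47, -4)), -1) = Pow(Mul(-4, Pow(Add(1, 16), -1), -51), -1) = Pow(Mul(-4, Pow(17, -1), -51), -1) = Pow(Mul(-4, Rational(1, 17), -51), -1) = Pow(12, -1) = Rational(1, 12)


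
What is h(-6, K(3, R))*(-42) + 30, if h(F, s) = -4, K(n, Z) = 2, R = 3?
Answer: 198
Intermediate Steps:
h(-6, K(3, R))*(-42) + 30 = -4*(-42) + 30 = 168 + 30 = 198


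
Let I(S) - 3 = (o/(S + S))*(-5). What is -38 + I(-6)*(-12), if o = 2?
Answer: -84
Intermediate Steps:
I(S) = 3 - 5/S (I(S) = 3 + (2/(S + S))*(-5) = 3 + (2/(2*S))*(-5) = 3 + ((1/(2*S))*2)*(-5) = 3 - 5/S)
-38 + I(-6)*(-12) = -38 + (3 - 5/(-6))*(-12) = -38 + (3 - 5*(-1/6))*(-12) = -38 + (3 + 5/6)*(-12) = -38 + (23/6)*(-12) = -38 - 46 = -84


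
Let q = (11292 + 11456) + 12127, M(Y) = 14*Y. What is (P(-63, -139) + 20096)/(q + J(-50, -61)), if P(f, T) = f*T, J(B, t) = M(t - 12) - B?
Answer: 28853/33903 ≈ 0.85105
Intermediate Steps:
J(B, t) = -168 - B + 14*t (J(B, t) = 14*(t - 12) - B = 14*(-12 + t) - B = (-168 + 14*t) - B = -168 - B + 14*t)
P(f, T) = T*f
q = 34875 (q = 22748 + 12127 = 34875)
(P(-63, -139) + 20096)/(q + J(-50, -61)) = (-139*(-63) + 20096)/(34875 + (-168 - 1*(-50) + 14*(-61))) = (8757 + 20096)/(34875 + (-168 + 50 - 854)) = 28853/(34875 - 972) = 28853/33903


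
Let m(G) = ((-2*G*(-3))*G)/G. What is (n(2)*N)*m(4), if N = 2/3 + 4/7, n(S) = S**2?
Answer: 832/7 ≈ 118.86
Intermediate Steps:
N = 26/21 (N = 2*(1/3) + 4*(1/7) = 2/3 + 4/7 = 26/21 ≈ 1.2381)
m(G) = 6*G (m(G) = ((6*G)*G)/G = (6*G**2)/G = 6*G)
(n(2)*N)*m(4) = (2**2*(26/21))*(6*4) = (4*(26/21))*24 = (104/21)*24 = 832/7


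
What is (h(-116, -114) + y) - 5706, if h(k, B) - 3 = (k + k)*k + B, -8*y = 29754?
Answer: 69503/4 ≈ 17376.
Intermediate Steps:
y = -14877/4 (y = -⅛*29754 = -14877/4 ≈ -3719.3)
h(k, B) = 3 + B + 2*k² (h(k, B) = 3 + ((k + k)*k + B) = 3 + ((2*k)*k + B) = 3 + (2*k² + B) = 3 + (B + 2*k²) = 3 + B + 2*k²)
(h(-116, -114) + y) - 5706 = ((3 - 114 + 2*(-116)²) - 14877/4) - 5706 = ((3 - 114 + 2*13456) - 14877/4) - 5706 = ((3 - 114 + 26912) - 14877/4) - 5706 = (26801 - 14877/4) - 5706 = 92327/4 - 5706 = 69503/4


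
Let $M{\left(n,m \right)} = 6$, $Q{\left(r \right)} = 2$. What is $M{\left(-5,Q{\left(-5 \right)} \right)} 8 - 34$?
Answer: $14$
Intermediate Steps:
$M{\left(-5,Q{\left(-5 \right)} \right)} 8 - 34 = 6 \cdot 8 - 34 = 48 - 34 = 14$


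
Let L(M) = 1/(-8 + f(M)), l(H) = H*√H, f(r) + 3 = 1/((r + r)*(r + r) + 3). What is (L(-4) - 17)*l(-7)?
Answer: 88053*I*√7/736 ≈ 316.53*I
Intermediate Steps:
f(r) = -3 + 1/(3 + 4*r²) (f(r) = -3 + 1/((r + r)*(r + r) + 3) = -3 + 1/((2*r)*(2*r) + 3) = -3 + 1/(4*r² + 3) = -3 + 1/(3 + 4*r²))
l(H) = H^(3/2)
L(M) = 1/(-8 + 4*(-2 - 3*M²)/(3 + 4*M²))
(L(-4) - 17)*l(-7) = ((-3 - 4*(-4)²)/(4*(8 + 11*(-4)²)) - 17)*(-7)^(3/2) = ((-3 - 4*16)/(4*(8 + 11*16)) - 17)*(-7*I*√7) = ((-3 - 64)/(4*(8 + 176)) - 17)*(-7*I*√7) = ((¼)*(-67)/184 - 17)*(-7*I*√7) = ((¼)*(1/184)*(-67) - 17)*(-7*I*√7) = (-67/736 - 17)*(-7*I*√7) = -(-88053)*I*√7/736 = 88053*I*√7/736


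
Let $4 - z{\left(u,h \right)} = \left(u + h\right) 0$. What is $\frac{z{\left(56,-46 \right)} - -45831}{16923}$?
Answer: $\frac{45835}{16923} \approx 2.7084$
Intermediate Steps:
$z{\left(u,h \right)} = 4$ ($z{\left(u,h \right)} = 4 - \left(u + h\right) 0 = 4 - \left(h + u\right) 0 = 4 - 0 = 4 + 0 = 4$)
$\frac{z{\left(56,-46 \right)} - -45831}{16923} = \frac{4 - -45831}{16923} = \left(4 + 45831\right) \frac{1}{16923} = 45835 \cdot \frac{1}{16923} = \frac{45835}{16923}$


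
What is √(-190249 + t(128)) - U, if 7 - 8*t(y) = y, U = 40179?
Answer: -40179 + I*√3044226/4 ≈ -40179.0 + 436.19*I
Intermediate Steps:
t(y) = 7/8 - y/8
√(-190249 + t(128)) - U = √(-190249 + (7/8 - ⅛*128)) - 1*40179 = √(-190249 + (7/8 - 16)) - 40179 = √(-190249 - 121/8) - 40179 = √(-1522113/8) - 40179 = I*√3044226/4 - 40179 = -40179 + I*√3044226/4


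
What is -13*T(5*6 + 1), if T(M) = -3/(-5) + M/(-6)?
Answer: 1781/30 ≈ 59.367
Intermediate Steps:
T(M) = ⅗ - M/6 (T(M) = -3*(-⅕) + M*(-⅙) = ⅗ - M/6)
-13*T(5*6 + 1) = -13*(⅗ - (5*6 + 1)/6) = -13*(⅗ - (30 + 1)/6) = -13*(⅗ - ⅙*31) = -13*(⅗ - 31/6) = -13*(-137/30) = 1781/30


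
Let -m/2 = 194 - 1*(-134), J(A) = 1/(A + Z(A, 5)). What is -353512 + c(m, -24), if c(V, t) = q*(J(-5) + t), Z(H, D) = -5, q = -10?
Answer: -353271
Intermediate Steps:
J(A) = 1/(-5 + A) (J(A) = 1/(A - 5) = 1/(-5 + A))
m = -656 (m = -2*(194 - 1*(-134)) = -2*(194 + 134) = -2*328 = -656)
c(V, t) = 1 - 10*t (c(V, t) = -10*(1/(-5 - 5) + t) = -10*(1/(-10) + t) = -10*(-⅒ + t) = 1 - 10*t)
-353512 + c(m, -24) = -353512 + (1 - 10*(-24)) = -353512 + (1 + 240) = -353512 + 241 = -353271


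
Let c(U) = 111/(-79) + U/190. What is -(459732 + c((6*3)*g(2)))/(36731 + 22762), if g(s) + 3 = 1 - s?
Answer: -1150091757/148831655 ≈ -7.7275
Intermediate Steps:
g(s) = -2 - s (g(s) = -3 + (1 - s) = -2 - s)
c(U) = -111/79 + U/190 (c(U) = 111*(-1/79) + U*(1/190) = -111/79 + U/190)
-(459732 + c((6*3)*g(2)))/(36731 + 22762) = -(459732 + (-111/79 + ((6*3)*(-2 - 1*2))/190))/(36731 + 22762) = -(459732 + (-111/79 + (18*(-2 - 2))/190))/59493 = -(459732 + (-111/79 + (18*(-4))/190))/59493 = -(459732 + (-111/79 + (1/190)*(-72)))/59493 = -(459732 + (-111/79 - 36/95))/59493 = -(459732 - 13389/7505)/59493 = -3450275271/(7505*59493) = -1*1150091757/148831655 = -1150091757/148831655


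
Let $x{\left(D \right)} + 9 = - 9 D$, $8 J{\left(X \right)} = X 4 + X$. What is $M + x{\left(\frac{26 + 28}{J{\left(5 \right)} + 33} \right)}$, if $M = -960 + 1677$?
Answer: $\frac{200724}{289} \approx 694.55$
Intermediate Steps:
$M = 717$
$J{\left(X \right)} = \frac{5 X}{8}$ ($J{\left(X \right)} = \frac{X 4 + X}{8} = \frac{4 X + X}{8} = \frac{5 X}{8}$)
$x{\left(D \right)} = -9 - 9 D$
$M + x{\left(\frac{26 + 28}{J{\left(5 \right)} + 33} \right)} = 717 - \left(9 + 9 \frac{26 + 28}{\frac{5}{8} \cdot 5 + 33}\right) = 717 - \left(9 + 9 \frac{54}{\frac{25}{8} + 33}\right) = 717 - \left(9 + 9 \frac{54}{\frac{289}{8}}\right) = 717 - \left(9 + 9 \cdot 54 \cdot \frac{8}{289}\right) = 717 - \frac{6489}{289} = \frac{200724}{289}$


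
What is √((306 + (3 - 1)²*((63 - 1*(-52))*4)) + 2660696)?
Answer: √2662842 ≈ 1631.8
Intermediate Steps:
√((306 + (3 - 1)²*((63 - 1*(-52))*4)) + 2660696) = √((306 + 2²*((63 + 52)*4)) + 2660696) = √((306 + 4*(115*4)) + 2660696) = √((306 + 4*460) + 2660696) = √((306 + 1840) + 2660696) = √(2146 + 2660696) = √2662842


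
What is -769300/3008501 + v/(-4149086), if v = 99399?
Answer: -3490933850699/12482529380086 ≈ -0.27967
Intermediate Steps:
-769300/3008501 + v/(-4149086) = -769300/3008501 + 99399/(-4149086) = -769300*1/3008501 + 99399*(-1/4149086) = -769300/3008501 - 99399/4149086 = -3490933850699/12482529380086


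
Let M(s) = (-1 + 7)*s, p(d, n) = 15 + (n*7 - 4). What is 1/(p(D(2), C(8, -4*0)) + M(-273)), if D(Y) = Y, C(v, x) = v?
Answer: -1/1571 ≈ -0.00063654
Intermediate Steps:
p(d, n) = 11 + 7*n (p(d, n) = 15 + (7*n - 4) = 15 + (-4 + 7*n) = 11 + 7*n)
M(s) = 6*s
1/(p(D(2), C(8, -4*0)) + M(-273)) = 1/((11 + 7*8) + 6*(-273)) = 1/((11 + 56) - 1638) = 1/(67 - 1638) = 1/(-1571) = -1/1571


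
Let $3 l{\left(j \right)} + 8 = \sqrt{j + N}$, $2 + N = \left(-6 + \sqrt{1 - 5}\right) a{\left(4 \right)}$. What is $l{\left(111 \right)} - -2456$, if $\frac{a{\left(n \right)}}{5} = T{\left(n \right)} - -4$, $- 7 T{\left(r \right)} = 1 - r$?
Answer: $\frac{7360}{3} + \frac{\sqrt{-1169 + 2170 i}}{21} \approx 2454.5 + 2.0298 i$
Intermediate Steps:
$T{\left(r \right)} = - \frac{1}{7} + \frac{r}{7}$ ($T{\left(r \right)} = - \frac{1 - r}{7} = - \frac{1}{7} + \frac{r}{7}$)
$a{\left(n \right)} = \frac{135}{7} + \frac{5 n}{7}$ ($a{\left(n \right)} = 5 \left(\left(- \frac{1}{7} + \frac{n}{7}\right) - -4\right) = 5 \left(\left(- \frac{1}{7} + \frac{n}{7}\right) + 4\right) = 5 \left(\frac{27}{7} + \frac{n}{7}\right) = \frac{135}{7} + \frac{5 n}{7}$)
$N = - \frac{944}{7} + \frac{310 i}{7}$ ($N = -2 + \left(-6 + \sqrt{1 - 5}\right) \left(\frac{135}{7} + \frac{5}{7} \cdot 4\right) = -2 + \left(-6 + \sqrt{-4}\right) \left(\frac{135}{7} + \frac{20}{7}\right) = -2 + \left(-6 + 2 i\right) \frac{155}{7} = -2 - \left(\frac{930}{7} - \frac{310 i}{7}\right) = - \frac{944}{7} + \frac{310 i}{7} \approx -134.86 + 44.286 i$)
$l{\left(j \right)} = - \frac{8}{3} + \frac{\sqrt{- \frac{944}{7} + j + \frac{310 i}{7}}}{3}$ ($l{\left(j \right)} = - \frac{8}{3} + \frac{\sqrt{j - \left(\frac{944}{7} - \frac{310 i}{7}\right)}}{3} = - \frac{8}{3} + \frac{\sqrt{- \frac{944}{7} + j + \frac{310 i}{7}}}{3}$)
$l{\left(111 \right)} - -2456 = \left(- \frac{8}{3} + \frac{\sqrt{-6608 + 49 \cdot 111 + 2170 i}}{21}\right) - -2456 = \left(- \frac{8}{3} + \frac{\sqrt{-6608 + 5439 + 2170 i}}{21}\right) + 2456 = \left(- \frac{8}{3} + \frac{\sqrt{-1169 + 2170 i}}{21}\right) + 2456 = \frac{7360}{3} + \frac{\sqrt{-1169 + 2170 i}}{21}$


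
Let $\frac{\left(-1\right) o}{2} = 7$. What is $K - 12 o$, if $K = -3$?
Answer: $165$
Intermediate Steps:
$o = -14$ ($o = \left(-2\right) 7 = -14$)
$K - 12 o = -3 - -168 = -3 + 168 = 165$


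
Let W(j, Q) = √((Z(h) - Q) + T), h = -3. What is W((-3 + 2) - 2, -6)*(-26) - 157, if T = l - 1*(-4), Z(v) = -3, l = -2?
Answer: -157 - 26*√5 ≈ -215.14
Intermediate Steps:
T = 2 (T = -2 - 1*(-4) = -2 + 4 = 2)
W(j, Q) = √(-1 - Q) (W(j, Q) = √((-3 - Q) + 2) = √(-1 - Q))
W((-3 + 2) - 2, -6)*(-26) - 157 = √(-1 - 1*(-6))*(-26) - 157 = √(-1 + 6)*(-26) - 157 = √5*(-26) - 157 = -26*√5 - 157 = -157 - 26*√5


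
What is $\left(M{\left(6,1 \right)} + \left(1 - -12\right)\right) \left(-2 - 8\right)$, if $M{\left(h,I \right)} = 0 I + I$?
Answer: $-140$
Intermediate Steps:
$M{\left(h,I \right)} = I$ ($M{\left(h,I \right)} = 0 + I = I$)
$\left(M{\left(6,1 \right)} + \left(1 - -12\right)\right) \left(-2 - 8\right) = \left(1 + \left(1 - -12\right)\right) \left(-2 - 8\right) = \left(1 + \left(1 + 12\right)\right) \left(-10\right) = \left(1 + 13\right) \left(-10\right) = 14 \left(-10\right) = -140$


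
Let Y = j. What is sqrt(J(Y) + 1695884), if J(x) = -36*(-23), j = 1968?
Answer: 2*sqrt(424178) ≈ 1302.6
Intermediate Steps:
Y = 1968
J(x) = 828
sqrt(J(Y) + 1695884) = sqrt(828 + 1695884) = sqrt(1696712) = 2*sqrt(424178)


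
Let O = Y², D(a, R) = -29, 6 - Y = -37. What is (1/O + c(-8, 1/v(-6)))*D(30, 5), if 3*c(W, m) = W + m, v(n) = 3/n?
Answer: 536123/5547 ≈ 96.651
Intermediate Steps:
Y = 43 (Y = 6 - 1*(-37) = 6 + 37 = 43)
O = 1849 (O = 43² = 1849)
c(W, m) = W/3 + m/3 (c(W, m) = (W + m)/3 = W/3 + m/3)
(1/O + c(-8, 1/v(-6)))*D(30, 5) = (1/1849 + ((⅓)*(-8) + 1/(3*((3/(-6))))))*(-29) = (1/1849 + (-8/3 + 1/(3*((3*(-⅙))))))*(-29) = (1/1849 + (-8/3 + 1/(3*(-½))))*(-29) = (1/1849 + (-8/3 + (⅓)*(-2)))*(-29) = (1/1849 + (-8/3 - ⅔))*(-29) = (1/1849 - 10/3)*(-29) = -18487/5547*(-29) = 536123/5547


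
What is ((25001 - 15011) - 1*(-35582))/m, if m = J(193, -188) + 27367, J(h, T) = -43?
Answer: 11393/6831 ≈ 1.6678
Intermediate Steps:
m = 27324 (m = -43 + 27367 = 27324)
((25001 - 15011) - 1*(-35582))/m = ((25001 - 15011) - 1*(-35582))/27324 = (9990 + 35582)*(1/27324) = 45572*(1/27324) = 11393/6831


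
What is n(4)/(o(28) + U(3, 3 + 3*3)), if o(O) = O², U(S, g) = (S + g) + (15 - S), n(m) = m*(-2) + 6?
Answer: -2/811 ≈ -0.0024661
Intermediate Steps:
n(m) = 6 - 2*m (n(m) = -2*m + 6 = 6 - 2*m)
U(S, g) = 15 + g
n(4)/(o(28) + U(3, 3 + 3*3)) = (6 - 2*4)/(28² + (15 + (3 + 3*3))) = (6 - 8)/(784 + (15 + (3 + 9))) = -2/(784 + (15 + 12)) = -2/(784 + 27) = -2/811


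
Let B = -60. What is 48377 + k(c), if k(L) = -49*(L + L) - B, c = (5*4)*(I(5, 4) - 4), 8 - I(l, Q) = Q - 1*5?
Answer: 38637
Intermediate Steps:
I(l, Q) = 13 - Q (I(l, Q) = 8 - (Q - 1*5) = 8 - (Q - 5) = 8 - (-5 + Q) = 8 + (5 - Q) = 13 - Q)
c = 100 (c = (5*4)*((13 - 1*4) - 4) = 20*((13 - 4) - 4) = 20*(9 - 4) = 20*5 = 100)
k(L) = 60 - 98*L (k(L) = -49*(L + L) - 1*(-60) = -98*L + 60 = 60 - 98*L)
48377 + k(c) = 48377 + (60 - 98*100) = 48377 + (60 - 9800) = 48377 - 9740 = 38637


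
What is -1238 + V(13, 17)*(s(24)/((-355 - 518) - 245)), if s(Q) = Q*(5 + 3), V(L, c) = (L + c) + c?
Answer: -696554/559 ≈ -1246.1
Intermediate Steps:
V(L, c) = L + 2*c
s(Q) = 8*Q (s(Q) = Q*8 = 8*Q)
-1238 + V(13, 17)*(s(24)/((-355 - 518) - 245)) = -1238 + (13 + 2*17)*((8*24)/((-355 - 518) - 245)) = -1238 + (13 + 34)*(192/(-873 - 245)) = -1238 + 47*(192/(-1118)) = -1238 + 47*(192*(-1/1118)) = -1238 + 47*(-96/559) = -1238 - 4512/559 = -696554/559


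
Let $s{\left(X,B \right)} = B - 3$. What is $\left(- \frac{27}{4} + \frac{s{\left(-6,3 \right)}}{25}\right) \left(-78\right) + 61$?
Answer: $\frac{1175}{2} \approx 587.5$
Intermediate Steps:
$s{\left(X,B \right)} = -3 + B$ ($s{\left(X,B \right)} = B - 3 = -3 + B$)
$\left(- \frac{27}{4} + \frac{s{\left(-6,3 \right)}}{25}\right) \left(-78\right) + 61 = \left(- \frac{27}{4} + \frac{-3 + 3}{25}\right) \left(-78\right) + 61 = \left(\left(-27\right) \frac{1}{4} + 0 \cdot \frac{1}{25}\right) \left(-78\right) + 61 = \left(- \frac{27}{4} + 0\right) \left(-78\right) + 61 = \left(- \frac{27}{4}\right) \left(-78\right) + 61 = \frac{1053}{2} + 61 = \frac{1175}{2}$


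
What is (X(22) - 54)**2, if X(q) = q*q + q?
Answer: 204304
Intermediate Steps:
X(q) = q + q**2 (X(q) = q**2 + q = q + q**2)
(X(22) - 54)**2 = (22*(1 + 22) - 54)**2 = (22*23 - 54)**2 = (506 - 54)**2 = 452**2 = 204304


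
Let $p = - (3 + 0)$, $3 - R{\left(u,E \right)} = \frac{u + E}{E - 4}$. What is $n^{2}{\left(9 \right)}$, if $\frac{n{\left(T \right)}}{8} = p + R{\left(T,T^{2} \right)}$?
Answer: $\frac{518400}{5929} \approx 87.435$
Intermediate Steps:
$R{\left(u,E \right)} = 3 - \frac{E + u}{-4 + E}$ ($R{\left(u,E \right)} = 3 - \frac{u + E}{E - 4} = 3 - \frac{E + u}{-4 + E}$)
$p = -3$ ($p = \left(-1\right) 3 = -3$)
$n{\left(T \right)} = -24 + \frac{8 \left(-12 - T + 2 T^{2}\right)}{-4 + T^{2}}$ ($n{\left(T \right)} = 8 \left(-3 + \frac{-12 - T + 2 T^{2}}{-4 + T^{2}}\right) = -24 + \frac{8 \left(-12 - T + 2 T^{2}\right)}{-4 + T^{2}}$)
$n^{2}{\left(9 \right)} = \left(8 \cdot 9 \frac{1}{-4 + 9^{2}} \left(-1 - 9\right)\right)^{2} = \left(8 \cdot 9 \frac{1}{-4 + 81} \left(-1 - 9\right)\right)^{2} = \left(8 \cdot 9 \cdot \frac{1}{77} \left(-10\right)\right)^{2} = \left(- \frac{720}{77}\right)^{2} = \frac{518400}{5929}$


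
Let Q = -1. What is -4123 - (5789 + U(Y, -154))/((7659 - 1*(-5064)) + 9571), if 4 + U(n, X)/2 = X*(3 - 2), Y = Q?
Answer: -91923635/22294 ≈ -4123.2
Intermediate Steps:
Y = -1
U(n, X) = -8 + 2*X (U(n, X) = -8 + 2*(X*(3 - 2)) = -8 + 2*(X*1) = -8 + 2*X)
-4123 - (5789 + U(Y, -154))/((7659 - 1*(-5064)) + 9571) = -4123 - (5789 + (-8 + 2*(-154)))/((7659 - 1*(-5064)) + 9571) = -4123 - (5789 + (-8 - 308))/((7659 + 5064) + 9571) = -4123 - (5789 - 316)/(12723 + 9571) = -4123 - 5473/22294 = -91923635/22294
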